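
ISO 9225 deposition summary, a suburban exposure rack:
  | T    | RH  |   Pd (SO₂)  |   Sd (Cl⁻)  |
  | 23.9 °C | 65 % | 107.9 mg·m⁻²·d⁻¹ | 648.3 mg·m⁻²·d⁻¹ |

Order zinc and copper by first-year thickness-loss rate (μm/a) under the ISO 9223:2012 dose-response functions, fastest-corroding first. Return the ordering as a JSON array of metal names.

zinc: f(T) = -0.071·(T−10) [T>10 °C] = -0.9869
  sulphur-dioxide contribution → 0.75 μm/a
  chloride contribution → 8.992 μm/a
  total first-year rate 9.742 μm/a
copper: T>10 °C ⇒ hinge -0.080·(23.9−10) = -1.1120
  sulphur-dioxide contribution → 0.2725 μm/a
  chloride contribution → 1.971 μm/a
  total first-year rate 2.244 μm/a
Ordering by μm/a: zinc (9.74) > copper (2.24)

["zinc", "copper"]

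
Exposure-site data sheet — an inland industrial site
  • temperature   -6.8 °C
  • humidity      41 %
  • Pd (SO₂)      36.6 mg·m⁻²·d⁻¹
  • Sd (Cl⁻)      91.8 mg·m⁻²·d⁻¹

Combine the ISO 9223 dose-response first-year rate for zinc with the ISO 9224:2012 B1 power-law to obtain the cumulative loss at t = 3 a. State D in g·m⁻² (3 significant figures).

zinc: f(T) = +0.038·(T−10) [T≤10 °C] = -0.6384
  Pd branch = 0.0129·Pd^0.44·e^(0.046·RH+f) = 0.219 μm/a
  Sd branch = 0.0175·Sd^0.57·e^(0.008·RH+0.085·T) = 0.1792 μm/a
  r_corr = 0.219 + 0.1792 = 0.3981 μm/a
Power-law: D(3) = r_corr · 3^0.813
  D(3) = 0.3981 × 3^0.813 = 0.3981 × 2.443 = 0.9726 μm
  Mass loss = 0.9726 μm × 7.14 g/cm³ = 6.944 g·m⁻²

D(3) = 6.94 g·m⁻²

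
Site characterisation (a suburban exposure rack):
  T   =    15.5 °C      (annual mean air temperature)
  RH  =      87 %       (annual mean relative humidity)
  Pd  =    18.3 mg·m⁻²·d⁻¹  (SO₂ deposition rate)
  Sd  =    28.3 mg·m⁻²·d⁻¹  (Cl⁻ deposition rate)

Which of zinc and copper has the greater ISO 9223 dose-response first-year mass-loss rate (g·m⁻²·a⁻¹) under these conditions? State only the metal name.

zinc: temperature factor f = -0.071·(5.5) = -0.3905
  SO₂ term: 0.0129·18.3^0.44·exp(0.046·87-0.3905) = 1.716
  Cl⁻ term: 0.0175·28.3^0.57·exp(0.008·87+0.085·15.5) = 0.8811
  sum: 1.716 + 0.8811 → r_corr = 2.597 μm/a
  mass loss = 2.597 μm/a × 7.14 g/cm³ = 18.54 g·m⁻²·a⁻¹
copper: temperature factor f = -0.080·(5.5) = -0.4400
  SO₂ term: 0.0053·18.3^0.26·exp(0.059·87-0.4400) = 1.232
  Cl⁻ term: 0.01025·28.3^0.27·exp(0.036·87+0.049·15.5) = 1.238
  sum: 1.232 + 1.238 → r_corr = 2.47 μm/a
  mass loss = 2.47 μm/a × 8.96 g/cm³ = 22.13 g·m⁻²·a⁻¹
Ordering by g·m⁻²·a⁻¹: copper (22.1) > zinc (18.5)

copper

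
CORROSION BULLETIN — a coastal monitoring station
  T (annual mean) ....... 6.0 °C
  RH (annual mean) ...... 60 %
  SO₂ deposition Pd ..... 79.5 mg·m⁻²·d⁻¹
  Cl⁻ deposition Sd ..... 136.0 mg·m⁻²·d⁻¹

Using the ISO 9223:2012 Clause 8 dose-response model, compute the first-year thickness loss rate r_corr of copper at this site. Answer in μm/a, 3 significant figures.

r_corr = 0.794 μm/a

copper: temperature factor f = +0.126·(-4.0) = -0.5040
  sulphur-dioxide contribution → 0.3443 μm/a
  chloride contribution → 0.4493 μm/a
  ⇒ r_corr(copper) = 0.7936 μm/a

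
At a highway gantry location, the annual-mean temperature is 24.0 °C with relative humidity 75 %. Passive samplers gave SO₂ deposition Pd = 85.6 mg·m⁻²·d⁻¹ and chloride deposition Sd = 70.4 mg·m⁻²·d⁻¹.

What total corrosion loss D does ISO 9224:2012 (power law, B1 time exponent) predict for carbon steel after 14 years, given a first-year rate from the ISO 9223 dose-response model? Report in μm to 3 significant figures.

carbon steel: temperature factor f = -0.054·(14.0) = -0.7560
  SO₂ term: 1.77·85.6^0.52·exp(0.02·75-0.7560) = 37.67
  Cl⁻ term: 0.102·70.4^0.62·exp(0.033·75+0.04·24.0) = 44.25
  sum: 37.67 + 44.25 → r_corr = 81.92 μm/a
Power-law: D(14) = r_corr · 14^0.523
  D(14) = 81.92 × 14^0.523 = 81.92 × 3.976 = 325.7 μm

D(14) = 326 μm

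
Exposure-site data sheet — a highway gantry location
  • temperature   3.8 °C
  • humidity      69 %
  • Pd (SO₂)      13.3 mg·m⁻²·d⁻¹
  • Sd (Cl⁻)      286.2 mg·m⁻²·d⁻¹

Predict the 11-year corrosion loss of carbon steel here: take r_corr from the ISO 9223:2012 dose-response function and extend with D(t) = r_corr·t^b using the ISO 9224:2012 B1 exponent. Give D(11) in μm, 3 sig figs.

D(11) = 173 μm

carbon steel: f(T) = +0.150·(T−10) [T≤10 °C] = -0.9300
  Pd branch = 1.77·Pd^0.52·e^(0.02·RH+f) = 10.66 μm/a
  Sd branch = 0.102·Sd^0.62·e^(0.033·RH+0.04·T) = 38.6 μm/a
  sum: 10.66 + 38.6 → r_corr = 49.27 μm/a
Power-law: D(11) = r_corr · 11^0.523
  D(11) = 49.27 × 11^0.523 = 49.27 × 3.505 = 172.7 μm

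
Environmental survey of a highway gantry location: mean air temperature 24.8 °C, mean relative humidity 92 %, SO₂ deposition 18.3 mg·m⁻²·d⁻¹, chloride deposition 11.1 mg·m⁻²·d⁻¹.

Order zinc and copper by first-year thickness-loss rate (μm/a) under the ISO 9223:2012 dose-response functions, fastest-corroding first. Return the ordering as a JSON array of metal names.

zinc: T>10 °C ⇒ hinge -0.071·(24.8−10) = -1.0508
  Pd branch = 0.0129·Pd^0.44·e^(0.046·RH+f) = 1.116 μm/a
  Sd branch = 0.0175·Sd^0.57·e^(0.008·RH+0.085·T) = 1.186 μm/a
  r_corr = 1.116 + 1.186 = 2.302 μm/a
copper: T>10 °C ⇒ hinge -0.080·(24.8−10) = -1.1840
  Pd branch = 0.0053·Pd^0.26·e^(0.059·RH+f) = 0.7864 μm/a
  Sd branch = 0.01025·Sd^0.27·e^(0.036·RH+0.049·T) = 1.816 μm/a
  sum: 0.7864 + 1.816 → r_corr = 2.602 μm/a
Ordering by μm/a: copper (2.6) > zinc (2.3)

["copper", "zinc"]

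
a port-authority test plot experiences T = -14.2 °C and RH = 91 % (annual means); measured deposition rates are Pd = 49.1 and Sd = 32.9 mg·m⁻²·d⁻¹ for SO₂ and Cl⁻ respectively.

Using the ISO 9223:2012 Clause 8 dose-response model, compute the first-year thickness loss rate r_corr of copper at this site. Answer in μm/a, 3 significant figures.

r_corr = 0.496 μm/a

copper: T≤10 °C ⇒ hinge +0.126·(-14.2−10) = -3.0492
  sulphur-dioxide contribution → 0.1484 μm/a
  chloride contribution → 0.3475 μm/a
  ⇒ r_corr(copper) = 0.4959 μm/a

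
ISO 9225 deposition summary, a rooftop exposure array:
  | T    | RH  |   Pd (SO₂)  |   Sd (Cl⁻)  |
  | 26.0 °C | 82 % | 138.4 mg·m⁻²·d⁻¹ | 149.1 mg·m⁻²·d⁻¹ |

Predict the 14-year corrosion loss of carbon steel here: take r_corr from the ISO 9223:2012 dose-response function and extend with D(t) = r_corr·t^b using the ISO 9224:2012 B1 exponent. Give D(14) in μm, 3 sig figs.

D(14) = 581 μm

carbon steel: f(T) = -0.054·(T−10) [T>10 °C] = -0.8640
  sulphur-dioxide contribution → 49.93 μm/a
  chloride contribution → 96.17 μm/a
  total first-year rate 146.1 μm/a
ISO 9224: D(t) = r_corr · t^b with b = 0.523 (carbon steel, B1)
  D(14) = 146.1 × 14^0.523 = 146.1 × 3.976 = 580.9 μm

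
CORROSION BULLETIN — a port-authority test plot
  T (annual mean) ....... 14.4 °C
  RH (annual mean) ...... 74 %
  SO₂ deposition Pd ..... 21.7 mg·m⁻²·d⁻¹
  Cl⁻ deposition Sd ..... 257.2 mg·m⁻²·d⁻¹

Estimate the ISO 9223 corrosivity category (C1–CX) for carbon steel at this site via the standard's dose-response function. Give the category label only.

carbon steel: T>10 °C ⇒ hinge -0.054·(14.4−10) = -0.2376
  Pd branch = 1.77·Pd^0.52·e^(0.02·RH+f) = 30.37 μm/a
  Sd branch = 0.102·Sd^0.62·e^(0.033·RH+0.04·T) = 65.11 μm/a
  r_corr = 30.37 + 65.11 = 95.49 μm/a
Category bounds: 80…200 μm/a bracket r_corr ⇒ C5

C5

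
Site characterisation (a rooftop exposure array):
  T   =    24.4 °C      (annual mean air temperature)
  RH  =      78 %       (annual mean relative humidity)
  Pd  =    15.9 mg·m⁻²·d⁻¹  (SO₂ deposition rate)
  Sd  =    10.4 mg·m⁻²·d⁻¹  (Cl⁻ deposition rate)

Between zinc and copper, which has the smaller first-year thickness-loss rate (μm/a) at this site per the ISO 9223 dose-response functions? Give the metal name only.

copper

zinc: temperature factor f = -0.071·(14.4) = -1.0224
  SO₂ term: 0.0129·15.9^0.44·exp(0.046·78-1.0224) = 0.5668
  Sd branch = 0.0175·Sd^0.57·e^(0.008·RH+0.085·T) = 0.9874 μm/a
  r_corr = 0.5668 + 0.9874 = 1.554 μm/a
copper: T>10 °C ⇒ hinge -0.080·(24.4−10) = -1.1520
  Pd branch = 0.0053·Pd^0.26·e^(0.059·RH+f) = 0.3427 μm/a
  Sd branch = 0.01025·Sd^0.27·e^(0.036·RH+0.049·T) = 1.057 μm/a
  r_corr = 0.3427 + 1.057 = 1.4 μm/a
Ordering by μm/a: zinc (1.55) > copper (1.4)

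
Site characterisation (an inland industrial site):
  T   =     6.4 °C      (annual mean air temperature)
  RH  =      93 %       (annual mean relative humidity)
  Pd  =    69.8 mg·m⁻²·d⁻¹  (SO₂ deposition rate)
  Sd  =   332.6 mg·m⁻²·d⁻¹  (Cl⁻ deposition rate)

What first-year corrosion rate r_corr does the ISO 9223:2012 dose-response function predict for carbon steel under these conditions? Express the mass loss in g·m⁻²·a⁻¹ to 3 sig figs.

carbon steel: temperature factor f = +0.150·(-3.6) = -0.5400
  Pd branch = 1.77·Pd^0.52·e^(0.02·RH+f) = 60.26 μm/a
  Cl⁻ term: 0.102·332.6^0.62·exp(0.033·93+0.04·6.4) = 103.8
  sum: 60.26 + 103.8 → r_corr = 164.1 μm/a
Convert to mass loss: 164.1 μm/a × 7.85 g/cm³ = 1288 g·m⁻²·a⁻¹

r_corr = 1.29e+03 g·m⁻²·a⁻¹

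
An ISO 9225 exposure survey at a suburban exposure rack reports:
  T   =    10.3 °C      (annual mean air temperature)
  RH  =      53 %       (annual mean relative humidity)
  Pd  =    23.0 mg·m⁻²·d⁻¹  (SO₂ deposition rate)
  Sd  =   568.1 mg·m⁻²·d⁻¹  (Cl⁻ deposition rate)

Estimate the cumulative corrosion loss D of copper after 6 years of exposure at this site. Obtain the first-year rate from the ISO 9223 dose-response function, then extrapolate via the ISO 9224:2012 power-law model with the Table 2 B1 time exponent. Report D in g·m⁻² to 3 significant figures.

copper: T>10 °C ⇒ hinge -0.080·(10.3−10) = -0.0240
  sulphur-dioxide contribution → 0.2666 μm/a
  chloride contribution → 0.6342 μm/a
  total first-year rate 0.9009 μm/a
Long-term exponent b (ISO 9224 Table 2, B1) = 0.667
  D(6) = 0.9009 × 6^0.667 = 0.9009 × 3.304 = 2.976 μm
  Mass loss = 2.976 μm × 8.96 g/cm³ = 26.67 g·m⁻²

D(6) = 26.7 g·m⁻²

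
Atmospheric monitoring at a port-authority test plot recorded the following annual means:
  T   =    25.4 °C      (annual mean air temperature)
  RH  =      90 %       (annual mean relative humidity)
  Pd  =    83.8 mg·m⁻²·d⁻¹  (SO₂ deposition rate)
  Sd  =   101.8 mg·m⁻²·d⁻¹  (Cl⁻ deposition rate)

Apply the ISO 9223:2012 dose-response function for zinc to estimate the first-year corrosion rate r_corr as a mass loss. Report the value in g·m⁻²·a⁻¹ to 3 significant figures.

zinc: temperature factor f = -0.071·(15.4) = -1.0934
  sulphur-dioxide contribution → 1.905 μm/a
  chloride contribution → 4.343 μm/a
  ⇒ r_corr(zinc) = 6.248 μm/a
Convert to mass loss: 6.248 μm/a × 7.14 g/cm³ = 44.61 g·m⁻²·a⁻¹

r_corr = 44.6 g·m⁻²·a⁻¹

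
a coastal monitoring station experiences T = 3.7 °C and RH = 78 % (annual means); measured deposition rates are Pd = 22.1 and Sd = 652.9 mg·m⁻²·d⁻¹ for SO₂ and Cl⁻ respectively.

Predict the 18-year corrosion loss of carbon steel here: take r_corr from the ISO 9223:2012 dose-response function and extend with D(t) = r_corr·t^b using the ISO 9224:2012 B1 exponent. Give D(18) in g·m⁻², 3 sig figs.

D(18) = 3.65e+03 g·m⁻²

carbon steel: T≤10 °C ⇒ hinge +0.150·(3.7−10) = -0.9450
  SO₂ term: 1.77·22.1^0.52·exp(0.02·78-0.9450) = 16.37
  Cl⁻ term: 0.102·652.9^0.62·exp(0.033·78+0.04·3.7) = 86.29
  sum: 16.37 + 86.29 → r_corr = 102.7 μm/a
Power-law: D(18) = r_corr · 18^0.523
  D(18) = 102.7 × 18^0.523 = 102.7 × 4.534 = 465.5 μm
  Mass loss = 465.5 μm × 7.85 g/cm³ = 3654 g·m⁻²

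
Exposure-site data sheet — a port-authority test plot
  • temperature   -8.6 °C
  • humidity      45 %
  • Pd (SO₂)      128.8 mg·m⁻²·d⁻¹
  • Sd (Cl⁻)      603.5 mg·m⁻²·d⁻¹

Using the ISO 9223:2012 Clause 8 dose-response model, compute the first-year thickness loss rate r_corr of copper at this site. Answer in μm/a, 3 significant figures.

copper: T≤10 °C ⇒ hinge +0.126·(-8.6−10) = -2.3436
  SO₂ term: 0.0053·128.8^0.26·exp(0.059·45-2.3436) = 0.02559
  Cl⁻ term: 0.01025·603.5^0.27·exp(0.036·45+0.049·-8.6) = 0.1914
  r_corr = 0.02559 + 0.1914 = 0.217 μm/a

r_corr = 0.217 μm/a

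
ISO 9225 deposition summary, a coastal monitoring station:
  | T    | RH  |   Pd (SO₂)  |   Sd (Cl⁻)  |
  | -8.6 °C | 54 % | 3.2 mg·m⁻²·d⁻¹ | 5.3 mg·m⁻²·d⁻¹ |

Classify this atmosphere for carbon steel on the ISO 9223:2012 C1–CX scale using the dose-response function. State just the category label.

carbon steel: temperature factor f = +0.150·(-18.6) = -2.7900
  SO₂ term: 1.77·3.2^0.52·exp(0.02·54-2.7900) = 0.5861
  Cl⁻ term: 0.102·5.3^0.62·exp(0.033·54+0.04·-8.6) = 1.208
  r_corr = 0.5861 + 1.208 = 1.794 μm/a
ISO 9223 Table 2 (carbon steel): 1.3 < 1.79 ≤ 25 μm/a ⇒ C2

C2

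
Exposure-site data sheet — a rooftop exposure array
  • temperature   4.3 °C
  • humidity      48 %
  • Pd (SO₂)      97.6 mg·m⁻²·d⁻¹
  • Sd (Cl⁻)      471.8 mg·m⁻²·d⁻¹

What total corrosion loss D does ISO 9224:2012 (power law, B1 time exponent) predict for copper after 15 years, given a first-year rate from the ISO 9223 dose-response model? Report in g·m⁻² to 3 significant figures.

D(15) = 28.4 g·m⁻²

copper: f(T) = +0.126·(T−10) [T≤10 °C] = -0.7182
  Pd branch = 0.0053·Pd^0.26·e^(0.059·RH+f) = 0.1444 μm/a
  Cl⁻ term: 0.01025·471.8^0.27·exp(0.036·48+0.049·4.3) = 0.3755
  sum: 0.1444 + 0.3755 → r_corr = 0.5199 μm/a
ISO 9224: D(t) = r_corr · t^b with b = 0.667 (copper, B1)
  D(15) = 0.5199 × 15^0.667 = 0.5199 × 6.088 = 3.165 μm
  Mass loss = 3.165 μm × 8.96 g/cm³ = 28.36 g·m⁻²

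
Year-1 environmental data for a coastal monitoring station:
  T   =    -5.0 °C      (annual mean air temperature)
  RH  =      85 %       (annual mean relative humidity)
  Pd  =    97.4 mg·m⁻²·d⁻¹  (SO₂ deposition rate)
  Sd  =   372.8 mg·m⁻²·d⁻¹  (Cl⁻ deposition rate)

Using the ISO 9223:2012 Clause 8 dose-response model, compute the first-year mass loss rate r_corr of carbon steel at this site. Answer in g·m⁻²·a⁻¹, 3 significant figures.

r_corr = 512 g·m⁻²·a⁻¹

carbon steel: temperature factor f = +0.150·(-15.0) = -2.2500
  Pd branch = 1.77·Pd^0.52·e^(0.02·RH+f) = 11.04 μm/a
  Sd branch = 0.102·Sd^0.62·e^(0.033·RH+0.04·T) = 54.23 μm/a
  sum: 11.04 + 54.23 → r_corr = 65.28 μm/a
Convert to mass loss: 65.28 μm/a × 7.85 g/cm³ = 512.4 g·m⁻²·a⁻¹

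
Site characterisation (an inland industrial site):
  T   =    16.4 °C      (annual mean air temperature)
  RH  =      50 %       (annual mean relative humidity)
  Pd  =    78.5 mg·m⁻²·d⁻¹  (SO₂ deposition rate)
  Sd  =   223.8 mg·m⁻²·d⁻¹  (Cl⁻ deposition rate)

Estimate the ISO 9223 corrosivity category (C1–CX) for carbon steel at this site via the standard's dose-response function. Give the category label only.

carbon steel: T>10 °C ⇒ hinge -0.054·(16.4−10) = -0.3456
  Pd branch = 1.77·Pd^0.52·e^(0.02·RH+f) = 32.92 μm/a
  Cl⁻ term: 0.102·223.8^0.62·exp(0.033·50+0.04·16.4) = 29.31
  sum: 32.92 + 29.31 → r_corr = 62.23 μm/a
ISO 9223 Table 2 (carbon steel): 50 < 62.2 ≤ 80 μm/a ⇒ C4

C4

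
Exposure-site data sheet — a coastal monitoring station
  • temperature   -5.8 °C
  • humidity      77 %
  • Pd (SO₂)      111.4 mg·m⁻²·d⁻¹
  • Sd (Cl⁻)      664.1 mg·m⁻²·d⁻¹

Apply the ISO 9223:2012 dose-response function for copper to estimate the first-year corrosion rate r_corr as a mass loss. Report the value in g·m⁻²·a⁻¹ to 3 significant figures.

copper: f(T) = +0.126·(T−10) [T≤10 °C] = -1.9908
  SO₂ term: 0.0053·111.4^0.26·exp(0.059·77-1.9908) = 0.2317
  Cl⁻ term: 0.01025·664.1^0.27·exp(0.036·77+0.049·-5.8) = 0.7131
  r_corr = 0.2317 + 0.7131 = 0.9448 μm/a
Convert to mass loss: 0.9448 μm/a × 8.96 g/cm³ = 8.465 g·m⁻²·a⁻¹

r_corr = 8.47 g·m⁻²·a⁻¹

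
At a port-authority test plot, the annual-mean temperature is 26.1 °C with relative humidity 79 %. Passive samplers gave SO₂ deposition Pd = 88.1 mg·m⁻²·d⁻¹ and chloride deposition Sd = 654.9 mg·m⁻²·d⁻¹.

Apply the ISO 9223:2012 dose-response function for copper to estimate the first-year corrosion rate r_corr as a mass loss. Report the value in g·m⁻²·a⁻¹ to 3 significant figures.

r_corr = 37.1 g·m⁻²·a⁻¹

copper: f(T) = -0.080·(T−10) [T>10 °C] = -1.2880
  sulphur-dioxide contribution → 0.4953 μm/a
  chloride contribution → 3.645 μm/a
  total first-year rate 4.14 μm/a
Convert to mass loss: 4.14 μm/a × 8.96 g/cm³ = 37.09 g·m⁻²·a⁻¹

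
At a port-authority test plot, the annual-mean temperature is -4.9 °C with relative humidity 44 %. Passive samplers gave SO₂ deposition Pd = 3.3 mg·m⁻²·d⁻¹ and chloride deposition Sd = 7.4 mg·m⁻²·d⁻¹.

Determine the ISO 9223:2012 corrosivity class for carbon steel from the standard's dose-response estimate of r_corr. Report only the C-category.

C2

carbon steel: T≤10 °C ⇒ hinge +0.150·(-4.9−10) = -2.2350
  SO₂ term: 1.77·3.3^0.52·exp(0.02·44-2.2350) = 0.8494
  Sd branch = 0.102·Sd^0.62·e^(0.033·RH+0.04·T) = 1.239 μm/a
  sum: 0.8494 + 1.239 → r_corr = 2.088 μm/a
2.09 μm/a falls in (1.3, 25] for carbon steel → category C2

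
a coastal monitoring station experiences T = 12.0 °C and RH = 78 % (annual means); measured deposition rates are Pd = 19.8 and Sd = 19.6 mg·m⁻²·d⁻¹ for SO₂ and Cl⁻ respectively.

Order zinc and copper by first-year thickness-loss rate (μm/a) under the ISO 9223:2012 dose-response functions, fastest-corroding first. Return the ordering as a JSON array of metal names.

["zinc", "copper"]

zinc: T>10 °C ⇒ hinge -0.071·(12.0−10) = -0.1420
  Pd branch = 0.0129·Pd^0.44·e^(0.046·RH+f) = 1.506 μm/a
  Cl⁻ term: 0.0175·19.6^0.57·exp(0.008·78+0.085·12.0) = 0.4939
  sum: 1.506 + 0.4939 → r_corr = 1.999 μm/a
copper: temperature factor f = -0.080·(2.0) = -0.1600
  Pd branch = 0.0053·Pd^0.26·e^(0.059·RH+f) = 0.9785 μm/a
  Sd branch = 0.01025·Sd^0.27·e^(0.036·RH+0.049·T) = 0.6831 μm/a
  sum: 0.9785 + 0.6831 → r_corr = 1.662 μm/a
Ordering by μm/a: zinc (2) > copper (1.66)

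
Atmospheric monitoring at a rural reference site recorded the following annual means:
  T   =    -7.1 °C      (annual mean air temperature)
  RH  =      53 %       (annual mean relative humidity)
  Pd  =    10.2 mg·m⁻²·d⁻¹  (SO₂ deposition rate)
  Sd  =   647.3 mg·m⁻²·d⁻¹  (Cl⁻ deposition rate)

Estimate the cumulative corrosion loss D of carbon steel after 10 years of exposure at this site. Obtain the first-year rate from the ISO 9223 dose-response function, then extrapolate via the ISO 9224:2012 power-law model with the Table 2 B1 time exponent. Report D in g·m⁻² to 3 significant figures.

D(10) = 674 g·m⁻²

carbon steel: temperature factor f = +0.150·(-17.1) = -2.5650
  Pd branch = 1.77·Pd^0.52·e^(0.02·RH+f) = 1.315 μm/a
  Sd branch = 0.102·Sd^0.62·e^(0.033·RH+0.04·T) = 24.42 μm/a
  sum: 1.315 + 24.42 → r_corr = 25.73 μm/a
Power-law: D(10) = r_corr · 10^0.523
  D(10) = 25.73 × 10^0.523 = 25.73 × 3.334 = 85.8 μm
  Mass loss = 85.8 μm × 7.85 g/cm³ = 673.6 g·m⁻²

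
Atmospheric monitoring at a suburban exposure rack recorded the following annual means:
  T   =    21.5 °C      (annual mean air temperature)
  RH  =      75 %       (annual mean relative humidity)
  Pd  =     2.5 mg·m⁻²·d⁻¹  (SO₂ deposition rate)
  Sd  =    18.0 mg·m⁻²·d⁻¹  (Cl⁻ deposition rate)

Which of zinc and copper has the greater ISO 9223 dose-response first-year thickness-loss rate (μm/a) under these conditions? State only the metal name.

zinc

zinc: T>10 °C ⇒ hinge -0.071·(21.5−10) = -0.8165
  Pd branch = 0.0129·Pd^0.44·e^(0.046·RH+f) = 0.2688 μm/a
  Cl⁻ term: 0.0175·18.0^0.57·exp(0.008·75+0.085·21.5) = 1.03
  sum: 0.2688 + 1.03 → r_corr = 1.299 μm/a
copper: T>10 °C ⇒ hinge -0.080·(21.5−10) = -0.9200
  Pd branch = 0.0053·Pd^0.26·e^(0.059·RH+f) = 0.2238 μm/a
  Cl⁻ term: 0.01025·18.0^0.27·exp(0.036·75+0.049·21.5) = 0.9545
  sum: 0.2238 + 0.9545 → r_corr = 1.178 μm/a
Ordering by μm/a: zinc (1.3) > copper (1.18)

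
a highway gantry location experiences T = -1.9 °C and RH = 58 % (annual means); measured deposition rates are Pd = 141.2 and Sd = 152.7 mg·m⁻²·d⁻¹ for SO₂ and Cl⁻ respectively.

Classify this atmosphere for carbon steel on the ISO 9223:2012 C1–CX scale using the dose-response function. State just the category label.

carbon steel: T≤10 °C ⇒ hinge +0.150·(-1.9−10) = -1.7850
  sulphur-dioxide contribution → 12.43 μm/a
  chloride contribution → 14.48 μm/a
  ⇒ r_corr(carbon steel) = 26.91 μm/a
ISO 9223 Table 2 (carbon steel): 25 < 26.9 ≤ 50 μm/a ⇒ C3

C3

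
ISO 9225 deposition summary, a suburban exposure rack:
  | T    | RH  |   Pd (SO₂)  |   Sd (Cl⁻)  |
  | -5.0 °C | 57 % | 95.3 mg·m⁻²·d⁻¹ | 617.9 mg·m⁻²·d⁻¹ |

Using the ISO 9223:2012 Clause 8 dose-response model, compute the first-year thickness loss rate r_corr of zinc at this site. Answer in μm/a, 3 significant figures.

r_corr = 1.45 μm/a

zinc: T≤10 °C ⇒ hinge +0.038·(-5.0−10) = -0.5700
  Pd branch = 0.0129·Pd^0.44·e^(0.046·RH+f) = 0.7457 μm/a
  Cl⁻ term: 0.0175·617.9^0.57·exp(0.008·57+0.085·-5.0) = 0.7036
  r_corr = 0.7457 + 0.7036 = 1.449 μm/a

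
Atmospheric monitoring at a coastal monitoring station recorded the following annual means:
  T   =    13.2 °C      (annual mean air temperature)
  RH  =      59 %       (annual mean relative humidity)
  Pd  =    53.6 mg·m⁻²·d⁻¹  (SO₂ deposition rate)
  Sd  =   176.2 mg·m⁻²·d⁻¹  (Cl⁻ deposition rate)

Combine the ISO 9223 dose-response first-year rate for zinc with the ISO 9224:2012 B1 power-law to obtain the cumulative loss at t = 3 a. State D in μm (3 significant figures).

zinc: T>10 °C ⇒ hinge -0.071·(13.2−10) = -0.2272
  sulphur-dioxide contribution → 0.8942 μm/a
  chloride contribution → 1.643 μm/a
  total first-year rate 2.537 μm/a
ISO 9224: D(t) = r_corr · t^b with b = 0.813 (zinc, B1)
  D(3) = 2.537 × 3^0.813 = 2.537 × 2.443 = 6.197 μm

D(3) = 6.20 μm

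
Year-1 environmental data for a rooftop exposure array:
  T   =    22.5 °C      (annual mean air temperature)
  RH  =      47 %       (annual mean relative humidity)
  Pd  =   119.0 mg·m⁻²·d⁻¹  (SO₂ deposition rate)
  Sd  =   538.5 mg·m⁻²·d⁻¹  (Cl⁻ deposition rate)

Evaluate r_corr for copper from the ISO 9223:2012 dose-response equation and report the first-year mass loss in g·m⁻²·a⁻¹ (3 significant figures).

copper: f(T) = -0.080·(T−10) [T>10 °C] = -1.0000
  SO₂ term: 0.0053·119.0^0.26·exp(0.059·47-1.0000) = 0.1081
  Sd branch = 0.01025·Sd^0.27·e^(0.036·RH+0.049·T) = 0.9158 μm/a
  r_corr = 0.1081 + 0.9158 = 1.024 μm/a
Convert to mass loss: 1.024 μm/a × 8.96 g/cm³ = 9.174 g·m⁻²·a⁻¹

r_corr = 9.17 g·m⁻²·a⁻¹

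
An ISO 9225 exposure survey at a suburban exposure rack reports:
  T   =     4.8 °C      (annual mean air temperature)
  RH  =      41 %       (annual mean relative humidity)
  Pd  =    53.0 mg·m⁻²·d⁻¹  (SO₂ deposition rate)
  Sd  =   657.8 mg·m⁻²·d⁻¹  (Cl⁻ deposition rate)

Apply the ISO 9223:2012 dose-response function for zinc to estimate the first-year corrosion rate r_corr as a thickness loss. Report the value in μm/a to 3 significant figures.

zinc: temperature factor f = +0.038·(-5.2) = -0.1976
  Pd branch = 0.0129·Pd^0.44·e^(0.046·RH+f) = 0.4004 μm/a
  Cl⁻ term: 0.0175·657.8^0.57·exp(0.008·41+0.085·4.8) = 1.476
  r_corr = 0.4004 + 1.476 = 1.876 μm/a

r_corr = 1.88 μm/a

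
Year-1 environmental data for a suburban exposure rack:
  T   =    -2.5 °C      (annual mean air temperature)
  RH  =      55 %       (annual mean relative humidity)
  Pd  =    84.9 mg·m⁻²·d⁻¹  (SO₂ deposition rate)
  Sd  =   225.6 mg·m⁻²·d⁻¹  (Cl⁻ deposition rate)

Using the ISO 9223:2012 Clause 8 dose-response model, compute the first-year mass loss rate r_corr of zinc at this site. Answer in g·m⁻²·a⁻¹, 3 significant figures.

zinc: temperature factor f = +0.038·(-12.5) = -0.4750
  Pd branch = 0.0129·Pd^0.44·e^(0.046·RH+f) = 0.7109 μm/a
  Sd branch = 0.0175·Sd^0.57·e^(0.008·RH+0.085·T) = 0.4822 μm/a
  r_corr = 0.7109 + 0.4822 = 1.193 μm/a
Convert to mass loss: 1.193 μm/a × 7.14 g/cm³ = 8.519 g·m⁻²·a⁻¹

r_corr = 8.52 g·m⁻²·a⁻¹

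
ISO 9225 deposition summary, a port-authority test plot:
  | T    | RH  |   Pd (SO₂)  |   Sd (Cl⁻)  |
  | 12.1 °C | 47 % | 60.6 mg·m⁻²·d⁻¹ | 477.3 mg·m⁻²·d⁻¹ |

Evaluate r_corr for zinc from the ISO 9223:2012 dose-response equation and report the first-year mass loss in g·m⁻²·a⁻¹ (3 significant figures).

zinc: temperature factor f = -0.071·(2.1) = -0.1491
  sulphur-dioxide contribution → 0.5876 μm/a
  chloride contribution → 2.398 μm/a
  ⇒ r_corr(zinc) = 2.986 μm/a
Convert to mass loss: 2.986 μm/a × 7.14 g/cm³ = 21.32 g·m⁻²·a⁻¹

r_corr = 21.3 g·m⁻²·a⁻¹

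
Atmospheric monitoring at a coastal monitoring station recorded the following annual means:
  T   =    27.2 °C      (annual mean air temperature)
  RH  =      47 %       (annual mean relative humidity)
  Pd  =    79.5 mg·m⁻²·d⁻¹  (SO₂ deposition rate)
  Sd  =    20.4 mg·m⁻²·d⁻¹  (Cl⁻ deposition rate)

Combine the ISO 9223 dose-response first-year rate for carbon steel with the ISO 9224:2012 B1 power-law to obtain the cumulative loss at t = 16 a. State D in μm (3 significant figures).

carbon steel: temperature factor f = -0.054·(17.2) = -0.9288
  sulphur-dioxide contribution → 17.42 μm/a
  chloride contribution → 9.261 μm/a
  ⇒ r_corr(carbon steel) = 26.68 μm/a
Long-term exponent b (ISO 9224 Table 2, B1) = 0.523
  D(16) = 26.68 × 16^0.523 = 26.68 × 4.263 = 113.7 μm

D(16) = 114 μm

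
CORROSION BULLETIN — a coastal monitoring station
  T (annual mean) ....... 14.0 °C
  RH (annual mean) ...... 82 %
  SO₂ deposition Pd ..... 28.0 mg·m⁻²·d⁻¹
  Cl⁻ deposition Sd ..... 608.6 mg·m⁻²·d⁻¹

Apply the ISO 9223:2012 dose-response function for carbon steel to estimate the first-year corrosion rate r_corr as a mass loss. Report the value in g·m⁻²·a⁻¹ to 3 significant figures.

carbon steel: T>10 °C ⇒ hinge -0.054·(14.0−10) = -0.2160
  sulphur-dioxide contribution → 41.58 μm/a
  chloride contribution → 142.3 μm/a
  ⇒ r_corr(carbon steel) = 183.9 μm/a
Convert to mass loss: 183.9 μm/a × 7.85 g/cm³ = 1444 g·m⁻²·a⁻¹

r_corr = 1.44e+03 g·m⁻²·a⁻¹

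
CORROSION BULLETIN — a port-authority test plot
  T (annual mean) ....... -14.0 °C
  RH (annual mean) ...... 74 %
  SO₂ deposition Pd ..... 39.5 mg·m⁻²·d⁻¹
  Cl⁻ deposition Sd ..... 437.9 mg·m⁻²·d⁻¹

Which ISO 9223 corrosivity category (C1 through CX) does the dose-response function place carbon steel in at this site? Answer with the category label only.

C3

carbon steel: T≤10 °C ⇒ hinge +0.150·(-14.0−10) = -3.6000
  SO₂ term: 1.77·39.5^0.52·exp(0.02·74-3.6000) = 1.437
  Sd branch = 0.102·Sd^0.62·e^(0.033·RH+0.04·T) = 29.08 μm/a
  r_corr = 1.437 + 29.08 = 30.52 μm/a
ISO 9223 Table 2 (carbon steel): 25 < 30.5 ≤ 50 μm/a ⇒ C3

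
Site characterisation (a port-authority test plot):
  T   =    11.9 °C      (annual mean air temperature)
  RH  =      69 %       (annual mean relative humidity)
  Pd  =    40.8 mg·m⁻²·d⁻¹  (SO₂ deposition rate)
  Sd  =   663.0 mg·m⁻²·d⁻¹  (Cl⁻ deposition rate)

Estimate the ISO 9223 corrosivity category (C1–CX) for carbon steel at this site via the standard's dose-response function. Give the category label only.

C5

carbon steel: temperature factor f = -0.054·(1.9) = -0.1026
  Pd branch = 1.77·Pd^0.52·e^(0.02·RH+f) = 43.68 μm/a
  Cl⁻ term: 0.102·663.0^0.62·exp(0.033·69+0.04·11.9) = 89.86
  r_corr = 43.68 + 89.86 = 133.5 μm/a
134 μm/a falls in (80, 200] for carbon steel → category C5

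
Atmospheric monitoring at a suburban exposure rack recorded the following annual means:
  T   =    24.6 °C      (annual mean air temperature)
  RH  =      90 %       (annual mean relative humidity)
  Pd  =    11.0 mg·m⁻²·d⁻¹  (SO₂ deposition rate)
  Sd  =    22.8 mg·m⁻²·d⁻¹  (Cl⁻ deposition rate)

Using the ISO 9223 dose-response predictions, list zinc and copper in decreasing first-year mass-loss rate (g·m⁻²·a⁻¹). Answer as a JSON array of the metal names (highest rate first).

["copper", "zinc"]

zinc: temperature factor f = -0.071·(14.6) = -1.0366
  Pd branch = 0.0129·Pd^0.44·e^(0.046·RH+f) = 0.8253 μm/a
  Sd branch = 0.0175·Sd^0.57·e^(0.008·RH+0.085·T) = 1.729 μm/a
  sum: 0.8253 + 1.729 → r_corr = 2.555 μm/a
  mass loss = 2.555 μm/a × 7.14 g/cm³ = 18.24 g·m⁻²·a⁻¹
copper: temperature factor f = -0.080·(14.6) = -1.1680
  Pd branch = 0.0053·Pd^0.26·e^(0.059·RH+f) = 0.6221 μm/a
  Cl⁻ term: 0.01025·22.8^0.27·exp(0.036·90+0.049·24.6) = 2.032
  r_corr = 0.6221 + 2.032 = 2.654 μm/a
  mass loss = 2.654 μm/a × 8.96 g/cm³ = 23.78 g·m⁻²·a⁻¹
Ordering by g·m⁻²·a⁻¹: copper (23.8) > zinc (18.2)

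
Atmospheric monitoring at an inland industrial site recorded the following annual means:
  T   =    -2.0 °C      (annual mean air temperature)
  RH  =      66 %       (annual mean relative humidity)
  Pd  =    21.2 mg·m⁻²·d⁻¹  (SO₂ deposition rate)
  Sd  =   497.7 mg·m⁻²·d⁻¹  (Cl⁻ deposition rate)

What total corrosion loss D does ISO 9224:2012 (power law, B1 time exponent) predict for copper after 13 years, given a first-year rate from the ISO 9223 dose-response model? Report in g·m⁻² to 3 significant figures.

copper: T≤10 °C ⇒ hinge +0.126·(-2.0−10) = -1.5120
  Pd branch = 0.0053·Pd^0.26·e^(0.059·RH+f) = 0.1269 μm/a
  Cl⁻ term: 0.01025·497.7^0.27·exp(0.036·66+0.049·-2.0) = 0.5348
  r_corr = 0.1269 + 0.5348 = 0.6618 μm/a
ISO 9224: D(t) = r_corr · t^b with b = 0.667 (copper, B1)
  D(13) = 0.6618 × 13^0.667 = 0.6618 × 5.534 = 3.662 μm
  Mass loss = 3.662 μm × 8.96 g/cm³ = 32.81 g·m⁻²

D(13) = 32.8 g·m⁻²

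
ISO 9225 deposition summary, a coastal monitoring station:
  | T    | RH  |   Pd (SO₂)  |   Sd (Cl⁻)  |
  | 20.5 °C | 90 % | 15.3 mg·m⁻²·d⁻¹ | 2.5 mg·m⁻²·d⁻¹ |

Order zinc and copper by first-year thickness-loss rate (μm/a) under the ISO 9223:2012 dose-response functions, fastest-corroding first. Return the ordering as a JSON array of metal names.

["copper", "zinc"]

zinc: f(T) = -0.071·(T−10) [T>10 °C] = -0.7455
  SO₂ term: 0.0129·15.3^0.44·exp(0.046·90-0.7455) = 1.277
  Cl⁻ term: 0.0175·2.5^0.57·exp(0.008·90+0.085·20.5) = 0.3462
  r_corr = 1.277 + 0.3462 = 1.623 μm/a
copper: f(T) = -0.080·(T−10) [T>10 °C] = -0.8400
  Pd branch = 0.0053·Pd^0.26·e^(0.059·RH+f) = 0.941 μm/a
  Sd branch = 0.01025·Sd^0.27·e^(0.036·RH+0.049·T) = 0.9152 μm/a
  sum: 0.941 + 0.9152 → r_corr = 1.856 μm/a
Ordering by μm/a: copper (1.86) > zinc (1.62)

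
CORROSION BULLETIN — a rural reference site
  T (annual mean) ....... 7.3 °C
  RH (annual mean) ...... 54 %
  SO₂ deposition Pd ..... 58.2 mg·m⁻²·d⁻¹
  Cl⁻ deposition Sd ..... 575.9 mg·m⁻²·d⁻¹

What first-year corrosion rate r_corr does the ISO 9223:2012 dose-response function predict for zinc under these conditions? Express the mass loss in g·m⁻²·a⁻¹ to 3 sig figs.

zinc: T≤10 °C ⇒ hinge +0.038·(7.3−10) = -0.1026
  sulphur-dioxide contribution → 0.8344 μm/a
  chloride contribution → 1.877 μm/a
  total first-year rate 2.712 μm/a
Convert to mass loss: 2.712 μm/a × 7.14 g/cm³ = 19.36 g·m⁻²·a⁻¹

r_corr = 19.4 g·m⁻²·a⁻¹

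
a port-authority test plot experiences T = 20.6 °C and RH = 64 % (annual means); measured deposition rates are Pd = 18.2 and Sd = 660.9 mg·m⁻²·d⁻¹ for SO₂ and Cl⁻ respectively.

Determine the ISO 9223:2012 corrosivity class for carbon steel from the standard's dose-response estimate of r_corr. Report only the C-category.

C5

carbon steel: temperature factor f = -0.054·(10.6) = -0.5724
  sulphur-dioxide contribution → 16.24 μm/a
  chloride contribution → 107.7 μm/a
  total first-year rate 123.9 μm/a
Category bounds: 80…200 μm/a bracket r_corr ⇒ C5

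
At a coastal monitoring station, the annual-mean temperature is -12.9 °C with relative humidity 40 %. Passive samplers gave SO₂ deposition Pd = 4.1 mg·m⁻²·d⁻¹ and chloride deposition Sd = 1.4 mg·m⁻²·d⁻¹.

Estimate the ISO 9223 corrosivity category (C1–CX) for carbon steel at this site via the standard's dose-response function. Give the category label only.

C1

carbon steel: f(T) = +0.150·(T−10) [T≤10 °C] = -3.4350
  sulphur-dioxide contribution → 0.2644 μm/a
  chloride contribution → 0.2808 μm/a
  total first-year rate 0.5452 μm/a
Category bounds: 0…1.3 μm/a bracket r_corr ⇒ C1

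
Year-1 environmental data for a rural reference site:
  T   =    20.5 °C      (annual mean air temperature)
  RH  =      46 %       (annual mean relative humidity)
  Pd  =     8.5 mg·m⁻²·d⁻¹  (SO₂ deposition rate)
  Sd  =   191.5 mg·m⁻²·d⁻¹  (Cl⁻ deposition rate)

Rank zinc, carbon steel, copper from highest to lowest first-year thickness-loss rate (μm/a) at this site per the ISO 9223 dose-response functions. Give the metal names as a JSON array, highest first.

zinc: f(T) = -0.071·(T−10) [T>10 °C] = -0.7455
  sulphur-dioxide contribution → 0.1302 μm/a
  chloride contribution → 2.887 μm/a
  total first-year rate 3.017 μm/a
carbon steel: temperature factor f = -0.054·(10.5) = -0.5670
  sulphur-dioxide contribution → 7.666 μm/a
  chloride contribution → 27.47 μm/a
  ⇒ r_corr(carbon steel) = 35.14 μm/a
copper: f(T) = -0.080·(T−10) [T>10 °C] = -0.8400
  sulphur-dioxide contribution → 0.06023 μm/a
  chloride contribution → 0.6058 μm/a
  total first-year rate 0.6661 μm/a
Ordering by μm/a: carbon steel (35.1) > zinc (3.02) > copper (0.666)

["carbon steel", "zinc", "copper"]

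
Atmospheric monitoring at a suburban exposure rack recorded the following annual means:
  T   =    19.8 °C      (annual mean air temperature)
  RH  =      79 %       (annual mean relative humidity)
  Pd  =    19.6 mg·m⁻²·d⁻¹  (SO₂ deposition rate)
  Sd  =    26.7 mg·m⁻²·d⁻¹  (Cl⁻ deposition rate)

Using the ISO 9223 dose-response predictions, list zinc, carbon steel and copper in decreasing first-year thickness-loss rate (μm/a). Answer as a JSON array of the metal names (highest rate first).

zinc: T>10 °C ⇒ hinge -0.071·(19.8−10) = -0.6958
  Pd branch = 0.0129·Pd^0.44·e^(0.046·RH+f) = 0.902 μm/a
  Cl⁻ term: 0.0175·26.7^0.57·exp(0.008·79+0.085·19.8) = 1.152
  sum: 0.902 + 1.152 → r_corr = 2.054 μm/a
carbon steel: f(T) = -0.054·(T−10) [T>10 °C] = -0.5292
  SO₂ term: 1.77·19.6^0.52·exp(0.02·79-0.5292) = 23.78
  Cl⁻ term: 0.102·26.7^0.62·exp(0.033·79+0.04·19.8) = 23.4
  r_corr = 23.78 + 23.4 = 47.18 μm/a
copper: temperature factor f = -0.080·(9.8) = -0.7840
  Pd branch = 0.0053·Pd^0.26·e^(0.059·RH+f) = 0.5547 μm/a
  Sd branch = 0.01025·Sd^0.27·e^(0.036·RH+0.049·T) = 1.128 μm/a
  sum: 0.5547 + 1.128 → r_corr = 1.683 μm/a
Ordering by μm/a: carbon steel (47.2) > zinc (2.05) > copper (1.68)

["carbon steel", "zinc", "copper"]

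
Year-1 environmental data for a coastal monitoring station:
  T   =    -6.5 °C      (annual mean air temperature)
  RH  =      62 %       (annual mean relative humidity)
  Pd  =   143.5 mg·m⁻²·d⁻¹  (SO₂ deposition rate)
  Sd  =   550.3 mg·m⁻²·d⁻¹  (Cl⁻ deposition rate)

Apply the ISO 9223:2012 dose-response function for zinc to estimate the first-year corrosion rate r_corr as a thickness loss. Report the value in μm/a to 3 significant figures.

r_corr = 1.66 μm/a

zinc: temperature factor f = +0.038·(-16.5) = -0.6270
  Pd branch = 0.0129·Pd^0.44·e^(0.046·RH+f) = 1.061 μm/a
  Cl⁻ term: 0.0175·550.3^0.57·exp(0.008·62+0.085·-6.5) = 0.6035
  sum: 1.061 + 0.6035 → r_corr = 1.665 μm/a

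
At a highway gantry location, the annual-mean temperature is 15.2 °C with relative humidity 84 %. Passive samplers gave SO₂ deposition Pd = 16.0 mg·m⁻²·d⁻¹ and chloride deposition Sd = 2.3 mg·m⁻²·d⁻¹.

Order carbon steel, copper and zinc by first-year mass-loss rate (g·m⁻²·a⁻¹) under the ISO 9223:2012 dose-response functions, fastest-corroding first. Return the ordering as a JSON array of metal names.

["carbon steel", "copper", "zinc"]

carbon steel: temperature factor f = -0.054·(5.2) = -0.2808
  SO₂ term: 1.77·16.0^0.52·exp(0.02·84-0.2808) = 30.32
  Cl⁻ term: 0.102·2.3^0.62·exp(0.033·84+0.04·15.2) = 5.021
  r_corr = 30.32 + 5.021 = 35.34 μm/a
  mass loss = 35.34 μm/a × 7.85 g/cm³ = 277.5 g·m⁻²·a⁻¹
copper: T>10 °C ⇒ hinge -0.080·(15.2−10) = -0.4160
  Pd branch = 0.0053·Pd^0.26·e^(0.059·RH+f) = 1.021 μm/a
  Cl⁻ term: 0.01025·2.3^0.27·exp(0.036·84+0.049·15.2) = 0.5561
  sum: 1.021 + 0.5561 → r_corr = 1.577 μm/a
  mass loss = 1.577 μm/a × 8.96 g/cm³ = 14.13 g·m⁻²·a⁻¹
zinc: f(T) = -0.071·(T−10) [T>10 °C] = -0.3692
  Pd branch = 0.0129·Pd^0.44·e^(0.046·RH+f) = 1.439 μm/a
  Sd branch = 0.0175·Sd^0.57·e^(0.008·RH+0.085·T) = 0.2005 μm/a
  sum: 1.439 + 0.2005 → r_corr = 1.64 μm/a
  mass loss = 1.64 μm/a × 7.14 g/cm³ = 11.71 g·m⁻²·a⁻¹
Ordering by g·m⁻²·a⁻¹: carbon steel (277) > copper (14.1) > zinc (11.7)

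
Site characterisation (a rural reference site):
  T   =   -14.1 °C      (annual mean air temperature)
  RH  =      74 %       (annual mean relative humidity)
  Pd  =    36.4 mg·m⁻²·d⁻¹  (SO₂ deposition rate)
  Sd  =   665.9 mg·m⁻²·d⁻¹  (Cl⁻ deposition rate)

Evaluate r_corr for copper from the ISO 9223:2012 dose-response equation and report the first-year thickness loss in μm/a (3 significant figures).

r_corr = 0.478 μm/a

copper: T≤10 °C ⇒ hinge +0.126·(-14.1−10) = -3.0366
  Pd branch = 0.0053·Pd^0.26·e^(0.059·RH+f) = 0.05099 μm/a
  Cl⁻ term: 0.01025·665.9^0.27·exp(0.036·74+0.049·-14.1) = 0.4265
  r_corr = 0.05099 + 0.4265 = 0.4775 μm/a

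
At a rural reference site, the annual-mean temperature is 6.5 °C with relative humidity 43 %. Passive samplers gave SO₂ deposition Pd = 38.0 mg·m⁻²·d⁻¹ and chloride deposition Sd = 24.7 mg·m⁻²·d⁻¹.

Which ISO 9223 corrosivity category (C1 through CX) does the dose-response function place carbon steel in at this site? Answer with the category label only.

carbon steel: f(T) = +0.150·(T−10) [T≤10 °C] = -0.5250
  SO₂ term: 1.77·38.0^0.52·exp(0.02·43-0.5250) = 16.4
  Sd branch = 0.102·Sd^0.62·e^(0.033·RH+0.04·T) = 3.993 μm/a
  sum: 16.4 + 3.993 → r_corr = 20.4 μm/a
20.4 μm/a falls in (1.3, 25] for carbon steel → category C2

C2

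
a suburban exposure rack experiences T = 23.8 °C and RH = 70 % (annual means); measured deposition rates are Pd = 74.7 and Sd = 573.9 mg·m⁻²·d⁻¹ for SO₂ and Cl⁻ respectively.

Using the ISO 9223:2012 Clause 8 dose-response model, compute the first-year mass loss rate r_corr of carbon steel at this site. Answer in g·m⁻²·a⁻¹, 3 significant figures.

carbon steel: f(T) = -0.054·(T−10) [T>10 °C] = -0.7452
  sulphur-dioxide contribution → 32.1 μm/a
  chloride contribution → 136.7 μm/a
  ⇒ r_corr(carbon steel) = 168.8 μm/a
Convert to mass loss: 168.8 μm/a × 7.85 g/cm³ = 1325 g·m⁻²·a⁻¹

r_corr = 1.33e+03 g·m⁻²·a⁻¹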